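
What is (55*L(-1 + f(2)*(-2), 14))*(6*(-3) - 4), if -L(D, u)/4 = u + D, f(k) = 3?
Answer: 33880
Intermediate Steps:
L(D, u) = -4*D - 4*u (L(D, u) = -4*(u + D) = -4*(D + u) = -4*D - 4*u)
(55*L(-1 + f(2)*(-2), 14))*(6*(-3) - 4) = (55*(-4*(-1 + 3*(-2)) - 4*14))*(6*(-3) - 4) = (55*(-4*(-1 - 6) - 56))*(-18 - 4) = (55*(-4*(-7) - 56))*(-22) = (55*(28 - 56))*(-22) = (55*(-28))*(-22) = -1540*(-22) = 33880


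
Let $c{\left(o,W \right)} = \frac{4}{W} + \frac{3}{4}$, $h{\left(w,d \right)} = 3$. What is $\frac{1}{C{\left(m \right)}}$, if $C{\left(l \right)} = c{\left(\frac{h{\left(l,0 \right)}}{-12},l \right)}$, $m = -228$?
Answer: $\frac{228}{167} \approx 1.3653$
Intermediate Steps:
$c{\left(o,W \right)} = \frac{3}{4} + \frac{4}{W}$ ($c{\left(o,W \right)} = \frac{4}{W} + 3 \cdot \frac{1}{4} = \frac{4}{W} + \frac{3}{4} = \frac{3}{4} + \frac{4}{W}$)
$C{\left(l \right)} = \frac{3}{4} + \frac{4}{l}$
$\frac{1}{C{\left(m \right)}} = \frac{1}{\frac{3}{4} + \frac{4}{-228}} = \frac{1}{\frac{3}{4} + 4 \left(- \frac{1}{228}\right)} = \frac{1}{\frac{3}{4} - \frac{1}{57}} = \frac{1}{\frac{167}{228}} = \frac{228}{167}$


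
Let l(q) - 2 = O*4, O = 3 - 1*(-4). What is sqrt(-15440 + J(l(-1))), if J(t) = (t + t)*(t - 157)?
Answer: 2*I*sqrt(5765) ≈ 151.86*I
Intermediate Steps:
O = 7 (O = 3 + 4 = 7)
l(q) = 30 (l(q) = 2 + 7*4 = 2 + 28 = 30)
J(t) = 2*t*(-157 + t) (J(t) = (2*t)*(-157 + t) = 2*t*(-157 + t))
sqrt(-15440 + J(l(-1))) = sqrt(-15440 + 2*30*(-157 + 30)) = sqrt(-15440 + 2*30*(-127)) = sqrt(-15440 - 7620) = sqrt(-23060) = 2*I*sqrt(5765)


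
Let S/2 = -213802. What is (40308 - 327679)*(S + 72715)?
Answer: 101984806819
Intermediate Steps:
S = -427604 (S = 2*(-213802) = -427604)
(40308 - 327679)*(S + 72715) = (40308 - 327679)*(-427604 + 72715) = -287371*(-354889) = 101984806819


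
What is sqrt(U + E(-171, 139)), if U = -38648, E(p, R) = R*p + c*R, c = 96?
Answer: I*sqrt(49073) ≈ 221.52*I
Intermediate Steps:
E(p, R) = 96*R + R*p (E(p, R) = R*p + 96*R = 96*R + R*p)
sqrt(U + E(-171, 139)) = sqrt(-38648 + 139*(96 - 171)) = sqrt(-38648 + 139*(-75)) = sqrt(-38648 - 10425) = sqrt(-49073) = I*sqrt(49073)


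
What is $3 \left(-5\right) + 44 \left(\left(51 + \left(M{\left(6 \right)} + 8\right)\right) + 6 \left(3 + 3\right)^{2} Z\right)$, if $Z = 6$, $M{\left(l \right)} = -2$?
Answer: $59517$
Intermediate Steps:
$3 \left(-5\right) + 44 \left(\left(51 + \left(M{\left(6 \right)} + 8\right)\right) + 6 \left(3 + 3\right)^{2} Z\right) = 3 \left(-5\right) + 44 \left(\left(51 + \left(-2 + 8\right)\right) + 6 \left(3 + 3\right)^{2} \cdot 6\right) = -15 + 44 \left(\left(51 + 6\right) + 6 \cdot 6^{2} \cdot 6\right) = -15 + 44 \left(57 + 6 \cdot 36 \cdot 6\right) = -15 + 44 \left(57 + 216 \cdot 6\right) = -15 + 44 \left(57 + 1296\right) = -15 + 44 \cdot 1353 = -15 + 59532 = 59517$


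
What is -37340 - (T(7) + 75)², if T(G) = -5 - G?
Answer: -41309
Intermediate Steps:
-37340 - (T(7) + 75)² = -37340 - ((-5 - 1*7) + 75)² = -37340 - ((-5 - 7) + 75)² = -37340 - (-12 + 75)² = -37340 - 1*63² = -37340 - 1*3969 = -37340 - 3969 = -41309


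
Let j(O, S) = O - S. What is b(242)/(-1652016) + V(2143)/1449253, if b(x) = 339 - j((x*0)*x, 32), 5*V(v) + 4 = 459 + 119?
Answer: -1740107131/11970945720240 ≈ -0.00014536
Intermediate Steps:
V(v) = 574/5 (V(v) = -⅘ + (459 + 119)/5 = -⅘ + (⅕)*578 = -⅘ + 578/5 = 574/5)
b(x) = 371 (b(x) = 339 - ((x*0)*x - 1*32) = 339 - (0*x - 32) = 339 - (0 - 32) = 339 - 1*(-32) = 339 + 32 = 371)
b(242)/(-1652016) + V(2143)/1449253 = 371/(-1652016) + (574/5)/1449253 = 371*(-1/1652016) + (574/5)*(1/1449253) = -371/1652016 + 574/7246265 = -1740107131/11970945720240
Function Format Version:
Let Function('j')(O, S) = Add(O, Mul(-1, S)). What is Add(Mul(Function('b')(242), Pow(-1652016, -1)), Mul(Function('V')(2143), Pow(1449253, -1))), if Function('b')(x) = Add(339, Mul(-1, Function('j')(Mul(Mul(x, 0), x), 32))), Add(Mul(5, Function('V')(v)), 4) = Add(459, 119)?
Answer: Rational(-1740107131, 11970945720240) ≈ -0.00014536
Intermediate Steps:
Function('V')(v) = Rational(574, 5) (Function('V')(v) = Add(Rational(-4, 5), Mul(Rational(1, 5), Add(459, 119))) = Add(Rational(-4, 5), Mul(Rational(1, 5), 578)) = Add(Rational(-4, 5), Rational(578, 5)) = Rational(574, 5))
Function('b')(x) = 371 (Function('b')(x) = Add(339, Mul(-1, Add(Mul(Mul(x, 0), x), Mul(-1, 32)))) = Add(339, Mul(-1, Add(Mul(0, x), -32))) = Add(339, Mul(-1, Add(0, -32))) = Add(339, Mul(-1, -32)) = Add(339, 32) = 371)
Add(Mul(Function('b')(242), Pow(-1652016, -1)), Mul(Function('V')(2143), Pow(1449253, -1))) = Add(Mul(371, Pow(-1652016, -1)), Mul(Rational(574, 5), Pow(1449253, -1))) = Add(Mul(371, Rational(-1, 1652016)), Mul(Rational(574, 5), Rational(1, 1449253))) = Add(Rational(-371, 1652016), Rational(574, 7246265)) = Rational(-1740107131, 11970945720240)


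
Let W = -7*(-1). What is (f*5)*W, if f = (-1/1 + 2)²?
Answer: 35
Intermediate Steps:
W = 7
f = 1 (f = (-1*1 + 2)² = (-1 + 2)² = 1² = 1)
(f*5)*W = (1*5)*7 = 5*7 = 35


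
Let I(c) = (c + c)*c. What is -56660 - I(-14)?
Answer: -57052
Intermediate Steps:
I(c) = 2*c² (I(c) = (2*c)*c = 2*c²)
-56660 - I(-14) = -56660 - 2*(-14)² = -56660 - 2*196 = -56660 - 1*392 = -56660 - 392 = -57052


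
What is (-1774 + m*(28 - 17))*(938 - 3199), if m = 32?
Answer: 3215142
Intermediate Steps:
(-1774 + m*(28 - 17))*(938 - 3199) = (-1774 + 32*(28 - 17))*(938 - 3199) = (-1774 + 32*11)*(-2261) = (-1774 + 352)*(-2261) = -1422*(-2261) = 3215142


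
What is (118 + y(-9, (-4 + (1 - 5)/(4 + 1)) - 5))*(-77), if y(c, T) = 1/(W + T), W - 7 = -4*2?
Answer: -490259/54 ≈ -9078.9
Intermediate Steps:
W = -1 (W = 7 - 4*2 = 7 - 8 = -1)
y(c, T) = 1/(-1 + T)
(118 + y(-9, (-4 + (1 - 5)/(4 + 1)) - 5))*(-77) = (118 + 1/(-1 + ((-4 + (1 - 5)/(4 + 1)) - 5)))*(-77) = (118 + 1/(-1 + ((-4 - 4/5) - 5)))*(-77) = (118 + 1/(-1 + ((-4 - 4*⅕) - 5)))*(-77) = (118 + 1/(-1 + ((-4 - ⅘) - 5)))*(-77) = (118 + 1/(-1 + (-24/5 - 5)))*(-77) = (118 + 1/(-1 - 49/5))*(-77) = (118 + 1/(-54/5))*(-77) = (118 - 5/54)*(-77) = (6367/54)*(-77) = -490259/54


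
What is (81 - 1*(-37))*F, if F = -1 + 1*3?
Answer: 236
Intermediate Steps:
F = 2 (F = -1 + 3 = 2)
(81 - 1*(-37))*F = (81 - 1*(-37))*2 = (81 + 37)*2 = 118*2 = 236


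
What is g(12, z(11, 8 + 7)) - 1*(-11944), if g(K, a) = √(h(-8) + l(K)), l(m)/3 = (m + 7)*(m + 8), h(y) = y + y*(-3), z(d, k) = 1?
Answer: 11978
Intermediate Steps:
h(y) = -2*y (h(y) = y - 3*y = -2*y)
l(m) = 3*(7 + m)*(8 + m) (l(m) = 3*((m + 7)*(m + 8)) = 3*((7 + m)*(8 + m)) = 3*(7 + m)*(8 + m))
g(K, a) = √(184 + 3*K² + 45*K) (g(K, a) = √(-2*(-8) + (168 + 3*K² + 45*K)) = √(16 + (168 + 3*K² + 45*K)) = √(184 + 3*K² + 45*K))
g(12, z(11, 8 + 7)) - 1*(-11944) = √(184 + 3*12² + 45*12) - 1*(-11944) = √(184 + 3*144 + 540) + 11944 = √(184 + 432 + 540) + 11944 = √1156 + 11944 = 34 + 11944 = 11978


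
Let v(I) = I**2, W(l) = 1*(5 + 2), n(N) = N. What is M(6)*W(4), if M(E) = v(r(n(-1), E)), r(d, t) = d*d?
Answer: 7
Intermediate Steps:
r(d, t) = d**2
W(l) = 7 (W(l) = 1*7 = 7)
M(E) = 1 (M(E) = ((-1)**2)**2 = 1**2 = 1)
M(6)*W(4) = 1*7 = 7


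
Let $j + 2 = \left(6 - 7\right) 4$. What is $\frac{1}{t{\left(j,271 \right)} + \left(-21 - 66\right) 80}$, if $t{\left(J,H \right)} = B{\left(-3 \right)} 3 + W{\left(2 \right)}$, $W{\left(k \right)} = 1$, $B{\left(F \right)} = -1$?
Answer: $- \frac{1}{6962} \approx -0.00014364$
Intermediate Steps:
$j = -6$ ($j = -2 + \left(6 - 7\right) 4 = -2 - 4 = -6$)
$t{\left(J,H \right)} = -2$ ($t{\left(J,H \right)} = \left(-1\right) 3 + 1 = -3 + 1 = -2$)
$\frac{1}{t{\left(j,271 \right)} + \left(-21 - 66\right) 80} = \frac{1}{-2 + \left(-21 - 66\right) 80} = \frac{1}{-2 - 6960} = \frac{1}{-6962} = - \frac{1}{6962}$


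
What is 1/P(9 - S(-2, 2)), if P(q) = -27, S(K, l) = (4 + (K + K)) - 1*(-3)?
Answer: -1/27 ≈ -0.037037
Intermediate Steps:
S(K, l) = 7 + 2*K (S(K, l) = (4 + 2*K) + 3 = 7 + 2*K)
1/P(9 - S(-2, 2)) = 1/(-27) = -1/27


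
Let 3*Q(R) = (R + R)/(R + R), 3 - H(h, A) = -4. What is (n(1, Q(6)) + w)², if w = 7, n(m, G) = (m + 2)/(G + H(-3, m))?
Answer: 26569/484 ≈ 54.895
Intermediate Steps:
H(h, A) = 7 (H(h, A) = 3 - 1*(-4) = 3 + 4 = 7)
Q(R) = ⅓ (Q(R) = ((R + R)/(R + R))/3 = ((2*R)/((2*R)))/3 = ((2*R)*(1/(2*R)))/3 = (⅓)*1 = ⅓)
n(m, G) = (2 + m)/(7 + G) (n(m, G) = (m + 2)/(G + 7) = (2 + m)/(7 + G))
(n(1, Q(6)) + w)² = ((2 + 1)/(7 + ⅓) + 7)² = (3/(22/3) + 7)² = ((3/22)*3 + 7)² = (9/22 + 7)² = (163/22)² = 26569/484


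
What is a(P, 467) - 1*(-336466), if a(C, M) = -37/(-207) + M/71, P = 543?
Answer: 4945140098/14697 ≈ 3.3647e+5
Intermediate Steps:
a(C, M) = 37/207 + M/71 (a(C, M) = -37*(-1/207) + M*(1/71) = 37/207 + M/71)
a(P, 467) - 1*(-336466) = (37/207 + (1/71)*467) - 1*(-336466) = (37/207 + 467/71) + 336466 = 99296/14697 + 336466 = 4945140098/14697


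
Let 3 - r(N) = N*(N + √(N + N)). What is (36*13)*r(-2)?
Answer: -468 + 1872*I ≈ -468.0 + 1872.0*I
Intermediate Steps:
r(N) = 3 - N*(N + √2*√N) (r(N) = 3 - N*(N + √(N + N)) = 3 - N*(N + √(2*N)) = 3 - N*(N + √2*√N))
(36*13)*r(-2) = (36*13)*(3 - 1*(-2)² - √2*(-2)^(3/2)) = 468*(3 - 1*4 - √2*(-2*I*√2)) = 468*(3 - 4 + 4*I) = 468*(-1 + 4*I) = -468 + 1872*I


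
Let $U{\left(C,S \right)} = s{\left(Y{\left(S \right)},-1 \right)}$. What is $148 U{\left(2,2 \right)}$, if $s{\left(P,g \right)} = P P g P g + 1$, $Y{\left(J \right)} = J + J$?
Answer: $9620$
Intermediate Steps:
$Y{\left(J \right)} = 2 J$
$s{\left(P,g \right)} = 1 + P^{3} g^{2}$ ($s{\left(P,g \right)} = P^{2} g P g + 1 = g P^{2} P g + 1 = g P^{3} g + 1 = P^{3} g^{2} + 1 = 1 + P^{3} g^{2}$)
$U{\left(C,S \right)} = 1 + 8 S^{3}$ ($U{\left(C,S \right)} = 1 + \left(2 S\right)^{3} \left(-1\right)^{2} = 1 + 8 S^{3} \cdot 1 = 1 + 8 S^{3}$)
$148 U{\left(2,2 \right)} = 148 \left(1 + 8 \cdot 2^{3}\right) = 148 \left(1 + 8 \cdot 8\right) = 148 \left(1 + 64\right) = 148 \cdot 65 = 9620$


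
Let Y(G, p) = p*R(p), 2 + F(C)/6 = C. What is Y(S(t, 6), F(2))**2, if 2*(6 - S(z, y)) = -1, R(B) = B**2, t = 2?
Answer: 0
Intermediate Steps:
S(z, y) = 13/2 (S(z, y) = 6 - 1/2*(-1) = 6 + 1/2 = 13/2)
F(C) = -12 + 6*C
Y(G, p) = p**3 (Y(G, p) = p*p**2 = p**3)
Y(S(t, 6), F(2))**2 = ((-12 + 6*2)**3)**2 = ((-12 + 12)**3)**2 = (0**3)**2 = 0**2 = 0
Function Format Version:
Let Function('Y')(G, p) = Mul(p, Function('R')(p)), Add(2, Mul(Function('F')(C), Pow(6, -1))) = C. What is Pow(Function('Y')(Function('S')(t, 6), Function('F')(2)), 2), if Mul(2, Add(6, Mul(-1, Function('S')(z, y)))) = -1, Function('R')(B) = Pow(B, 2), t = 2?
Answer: 0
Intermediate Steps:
Function('S')(z, y) = Rational(13, 2) (Function('S')(z, y) = Add(6, Mul(Rational(-1, 2), -1)) = Add(6, Rational(1, 2)) = Rational(13, 2))
Function('F')(C) = Add(-12, Mul(6, C))
Function('Y')(G, p) = Pow(p, 3) (Function('Y')(G, p) = Mul(p, Pow(p, 2)) = Pow(p, 3))
Pow(Function('Y')(Function('S')(t, 6), Function('F')(2)), 2) = Pow(Pow(Add(-12, Mul(6, 2)), 3), 2) = Pow(Pow(Add(-12, 12), 3), 2) = Pow(Pow(0, 3), 2) = Pow(0, 2) = 0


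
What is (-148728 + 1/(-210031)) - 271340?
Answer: -88227302109/210031 ≈ -4.2007e+5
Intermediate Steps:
(-148728 + 1/(-210031)) - 271340 = (-148728 - 1/210031) - 271340 = -31237490569/210031 - 271340 = -88227302109/210031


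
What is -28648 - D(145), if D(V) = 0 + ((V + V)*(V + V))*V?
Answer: -12223148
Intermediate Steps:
D(V) = 4*V³ (D(V) = 0 + ((2*V)*(2*V))*V = 0 + (4*V²)*V = 0 + 4*V³ = 4*V³)
-28648 - D(145) = -28648 - 4*145³ = -28648 - 4*3048625 = -28648 - 1*12194500 = -28648 - 12194500 = -12223148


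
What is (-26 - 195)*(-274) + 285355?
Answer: 345909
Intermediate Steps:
(-26 - 195)*(-274) + 285355 = -221*(-274) + 285355 = 60554 + 285355 = 345909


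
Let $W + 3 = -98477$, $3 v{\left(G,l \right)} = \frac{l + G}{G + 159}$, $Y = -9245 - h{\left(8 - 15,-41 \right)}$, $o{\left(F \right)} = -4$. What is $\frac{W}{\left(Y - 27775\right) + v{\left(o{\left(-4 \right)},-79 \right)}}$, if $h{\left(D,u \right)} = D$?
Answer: $\frac{5724150}{2151391} \approx 2.6607$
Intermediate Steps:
$Y = -9238$ ($Y = -9245 - \left(8 - 15\right) = -9245 - -7 = -9245 + 7 = -9238$)
$v{\left(G,l \right)} = \frac{G + l}{3 \left(159 + G\right)}$ ($v{\left(G,l \right)} = \frac{\left(l + G\right) \frac{1}{G + 159}}{3} = \frac{\left(G + l\right) \frac{1}{159 + G}}{3} = \frac{\frac{1}{159 + G} \left(G + l\right)}{3} = \frac{G + l}{3 \left(159 + G\right)}$)
$W = -98480$ ($W = -3 - 98477 = -98480$)
$\frac{W}{\left(Y - 27775\right) + v{\left(o{\left(-4 \right)},-79 \right)}} = - \frac{98480}{\left(-9238 - 27775\right) + \frac{-4 - 79}{3 \left(159 - 4\right)}} = - \frac{98480}{-37013 + \frac{1}{3} \cdot \frac{1}{155} \left(-83\right)} = - \frac{98480}{-37013 - \frac{83}{465}} = - \frac{98480}{- \frac{17211128}{465}} = \left(-98480\right) \left(- \frac{465}{17211128}\right) = \frac{5724150}{2151391}$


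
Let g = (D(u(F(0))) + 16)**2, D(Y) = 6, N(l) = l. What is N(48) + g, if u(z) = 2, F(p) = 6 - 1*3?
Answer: 532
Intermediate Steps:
F(p) = 3 (F(p) = 6 - 3 = 3)
g = 484 (g = (6 + 16)**2 = 22**2 = 484)
N(48) + g = 48 + 484 = 532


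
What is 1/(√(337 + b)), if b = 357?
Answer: √694/694 ≈ 0.037959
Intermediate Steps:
1/(√(337 + b)) = 1/(√(337 + 357)) = 1/(√694) = √694/694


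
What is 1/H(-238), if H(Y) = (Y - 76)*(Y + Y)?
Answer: 1/149464 ≈ 6.6906e-6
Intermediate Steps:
H(Y) = 2*Y*(-76 + Y) (H(Y) = (-76 + Y)*(2*Y) = 2*Y*(-76 + Y))
1/H(-238) = 1/(2*(-238)*(-76 - 238)) = 1/(2*(-238)*(-314)) = 1/149464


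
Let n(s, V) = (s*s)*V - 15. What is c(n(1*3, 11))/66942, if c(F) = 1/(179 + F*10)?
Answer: 1/68213898 ≈ 1.4660e-8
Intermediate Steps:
n(s, V) = -15 + V*s² (n(s, V) = s²*V - 15 = V*s² - 15 = -15 + V*s²)
c(F) = 1/(179 + 10*F)
c(n(1*3, 11))/66942 = 1/((179 + 10*(-15 + 11*(1*3)²))*66942) = (1/66942)/(179 + 10*(-15 + 11*3²)) = (1/66942)/(179 + 10*(-15 + 11*9)) = (1/66942)/(179 + 10*(-15 + 99)) = (1/66942)/(179 + 10*84) = (1/66942)/(179 + 840) = (1/66942)/1019 = (1/1019)*(1/66942) = 1/68213898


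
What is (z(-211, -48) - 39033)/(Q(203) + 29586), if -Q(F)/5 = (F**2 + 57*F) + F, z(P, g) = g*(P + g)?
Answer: 8867/78443 ≈ 0.11304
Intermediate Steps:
Q(F) = -290*F - 5*F**2 (Q(F) = -5*((F**2 + 57*F) + F) = -5*(F**2 + 58*F) = -290*F - 5*F**2)
(z(-211, -48) - 39033)/(Q(203) + 29586) = (-48*(-211 - 48) - 39033)/(-5*203*(58 + 203) + 29586) = (-48*(-259) - 39033)/(-5*203*261 + 29586) = (12432 - 39033)/(-264915 + 29586) = -26601/(-235329) = -26601*(-1/235329) = 8867/78443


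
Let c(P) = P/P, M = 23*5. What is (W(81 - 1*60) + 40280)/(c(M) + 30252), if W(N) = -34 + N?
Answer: 40267/30253 ≈ 1.3310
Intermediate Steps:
M = 115
c(P) = 1
(W(81 - 1*60) + 40280)/(c(M) + 30252) = ((-34 + (81 - 1*60)) + 40280)/(1 + 30252) = ((-34 + (81 - 60)) + 40280)/30253 = ((-34 + 21) + 40280)*(1/30253) = (-13 + 40280)*(1/30253) = 40267*(1/30253) = 40267/30253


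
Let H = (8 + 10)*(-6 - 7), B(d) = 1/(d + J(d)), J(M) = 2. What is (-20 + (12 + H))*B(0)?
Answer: -121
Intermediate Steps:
B(d) = 1/(2 + d) (B(d) = 1/(d + 2) = 1/(2 + d))
H = -234 (H = 18*(-13) = -234)
(-20 + (12 + H))*B(0) = (-20 + (12 - 234))/(2 + 0) = (-20 - 222)/2 = -242*½ = -121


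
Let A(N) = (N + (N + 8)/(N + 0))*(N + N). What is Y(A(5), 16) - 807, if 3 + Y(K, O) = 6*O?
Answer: -714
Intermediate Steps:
A(N) = 2*N*(N + (8 + N)/N) (A(N) = (N + (8 + N)/N)*(2*N) = 2*N*(N + (8 + N)/N))
Y(K, O) = -3 + 6*O
Y(A(5), 16) - 807 = (-3 + 6*16) - 807 = (-3 + 96) - 807 = 93 - 807 = -714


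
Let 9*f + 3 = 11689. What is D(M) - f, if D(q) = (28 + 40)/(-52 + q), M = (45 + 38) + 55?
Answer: -502192/387 ≈ -1297.7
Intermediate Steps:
f = 11686/9 (f = -1/3 + (1/9)*11689 = -1/3 + 11689/9 = 11686/9 ≈ 1298.4)
M = 138 (M = 83 + 55 = 138)
D(q) = 68/(-52 + q)
D(M) - f = 68/(-52 + 138) - 1*11686/9 = 68/86 - 11686/9 = 68*(1/86) - 11686/9 = 34/43 - 11686/9 = -502192/387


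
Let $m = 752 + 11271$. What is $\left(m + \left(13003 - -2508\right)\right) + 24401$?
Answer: $51935$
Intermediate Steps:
$m = 12023$
$\left(m + \left(13003 - -2508\right)\right) + 24401 = \left(12023 + \left(13003 - -2508\right)\right) + 24401 = \left(12023 + \left(13003 + 2508\right)\right) + 24401 = \left(12023 + 15511\right) + 24401 = 27534 + 24401 = 51935$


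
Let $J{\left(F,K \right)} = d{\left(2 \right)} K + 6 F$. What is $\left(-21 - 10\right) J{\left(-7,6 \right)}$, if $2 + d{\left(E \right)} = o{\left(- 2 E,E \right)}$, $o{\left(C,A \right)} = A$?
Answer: $1302$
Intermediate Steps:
$d{\left(E \right)} = -2 + E$
$J{\left(F,K \right)} = 6 F$ ($J{\left(F,K \right)} = \left(-2 + 2\right) K + 6 F = 0 K + 6 F = 0 + 6 F = 6 F$)
$\left(-21 - 10\right) J{\left(-7,6 \right)} = \left(-21 - 10\right) 6 \left(-7\right) = \left(-21 - 10\right) \left(-42\right) = \left(-31\right) \left(-42\right) = 1302$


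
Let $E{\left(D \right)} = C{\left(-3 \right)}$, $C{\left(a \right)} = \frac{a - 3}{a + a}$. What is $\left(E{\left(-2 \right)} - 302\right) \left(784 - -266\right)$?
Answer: $-316050$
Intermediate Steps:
$C{\left(a \right)} = \frac{-3 + a}{2 a}$
$E{\left(D \right)} = 1$ ($E{\left(D \right)} = \frac{-3 - 3}{2 \left(-3\right)} = \frac{1}{2} \left(- \frac{1}{3}\right) \left(-6\right) = 1$)
$\left(E{\left(-2 \right)} - 302\right) \left(784 - -266\right) = \left(1 - 302\right) \left(784 - -266\right) = - 301 \left(784 + 266\right) = \left(-301\right) 1050 = -316050$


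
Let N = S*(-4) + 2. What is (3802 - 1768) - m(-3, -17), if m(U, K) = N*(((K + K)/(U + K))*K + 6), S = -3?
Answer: 11773/5 ≈ 2354.6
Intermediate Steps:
N = 14 (N = -3*(-4) + 2 = 12 + 2 = 14)
m(U, K) = 84 + 28*K²/(K + U) (m(U, K) = 14*(((K + K)/(U + K))*K + 6) = 14*(((2*K)/(K + U))*K + 6) = 14*((2*K/(K + U))*K + 6) = 14*(2*K²/(K + U) + 6) = 14*(6 + 2*K²/(K + U)) = 84 + 28*K²/(K + U))
(3802 - 1768) - m(-3, -17) = (3802 - 1768) - 28*((-17)² + 3*(-17) + 3*(-3))/(-17 - 3) = 2034 - 28*(289 - 51 - 9)/(-20) = 2034 - 28*(-1)*229/20 = 2034 - 1*(-1603/5) = 2034 + 1603/5 = 11773/5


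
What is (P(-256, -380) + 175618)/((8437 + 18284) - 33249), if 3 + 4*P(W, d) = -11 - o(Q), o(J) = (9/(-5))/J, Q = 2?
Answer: -7024589/261120 ≈ -26.902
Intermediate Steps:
o(J) = -9/(5*J) (o(J) = (9*(-⅕))/J = -9/(5*J))
P(W, d) = -131/40 (P(W, d) = -¾ + (-11 - (-9)/(5*2))/4 = -¾ + (-11 - 1*(-9/10))/4 = -¾ + (-11 + 9/10)/4 = -¾ + (¼)*(-101/10) = -¾ - 101/40 = -131/40)
(P(-256, -380) + 175618)/((8437 + 18284) - 33249) = (-131/40 + 175618)/((8437 + 18284) - 33249) = 7024589/(40*(26721 - 33249)) = (7024589/40)/(-6528) = (7024589/40)*(-1/6528) = -7024589/261120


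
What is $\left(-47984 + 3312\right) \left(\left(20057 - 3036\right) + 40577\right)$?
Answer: $-2573017856$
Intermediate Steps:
$\left(-47984 + 3312\right) \left(\left(20057 - 3036\right) + 40577\right) = - 44672 \left(\left(20057 - 3036\right) + 40577\right) = - 44672 \left(17021 + 40577\right) = \left(-44672\right) 57598 = -2573017856$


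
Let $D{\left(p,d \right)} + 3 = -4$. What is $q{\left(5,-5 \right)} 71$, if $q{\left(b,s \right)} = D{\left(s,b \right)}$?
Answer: $-497$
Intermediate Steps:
$D{\left(p,d \right)} = -7$ ($D{\left(p,d \right)} = -3 - 4 = -7$)
$q{\left(b,s \right)} = -7$
$q{\left(5,-5 \right)} 71 = \left(-7\right) 71 = -497$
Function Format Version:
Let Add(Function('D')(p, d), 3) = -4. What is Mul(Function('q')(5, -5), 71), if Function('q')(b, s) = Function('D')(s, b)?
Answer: -497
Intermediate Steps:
Function('D')(p, d) = -7 (Function('D')(p, d) = Add(-3, -4) = -7)
Function('q')(b, s) = -7
Mul(Function('q')(5, -5), 71) = Mul(-7, 71) = -497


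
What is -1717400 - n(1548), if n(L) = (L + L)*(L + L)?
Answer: -11302616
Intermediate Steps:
n(L) = 4*L² (n(L) = (2*L)*(2*L) = 4*L²)
-1717400 - n(1548) = -1717400 - 4*1548² = -1717400 - 4*2396304 = -1717400 - 1*9585216 = -1717400 - 9585216 = -11302616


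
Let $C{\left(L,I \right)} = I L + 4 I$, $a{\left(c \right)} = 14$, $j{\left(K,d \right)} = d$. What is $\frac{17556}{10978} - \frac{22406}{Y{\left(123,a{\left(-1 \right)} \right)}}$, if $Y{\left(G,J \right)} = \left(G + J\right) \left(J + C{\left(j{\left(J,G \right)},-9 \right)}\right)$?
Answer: $\frac{134609648}{77181827} \approx 1.7441$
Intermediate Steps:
$C{\left(L,I \right)} = 4 I + I L$
$Y{\left(G,J \right)} = \left(G + J\right) \left(-36 + J - 9 G\right)$ ($Y{\left(G,J \right)} = \left(G + J\right) \left(J - 9 \left(4 + G\right)\right) = \left(G + J\right) \left(J - \left(36 + 9 G\right)\right) = \left(G + J\right) \left(-36 + J - 9 G\right)$)
$\frac{17556}{10978} - \frac{22406}{Y{\left(123,a{\left(-1 \right)} \right)}} = \frac{17556}{10978} - \frac{22406}{14^{2} - 4428 - 504 - 9 \cdot 123^{2} - 984 \cdot 14} = 17556 \cdot \frac{1}{10978} - \frac{22406}{196 - 4428 - 504 - 136161 - 13776} = \frac{798}{499} - \frac{22406}{196 - 4428 - 504 - 136161 - 13776} = \frac{798}{499} - \frac{22406}{-154673} = \frac{798}{499} - - \frac{22406}{154673} = \frac{798}{499} + \frac{22406}{154673} = \frac{134609648}{77181827}$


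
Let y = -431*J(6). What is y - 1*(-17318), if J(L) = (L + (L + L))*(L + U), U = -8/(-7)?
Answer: -266674/7 ≈ -38096.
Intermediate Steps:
U = 8/7 (U = -8*(-⅐) = 8/7 ≈ 1.1429)
J(L) = 3*L*(8/7 + L) (J(L) = (L + (L + L))*(L + 8/7) = (L + 2*L)*(8/7 + L) = (3*L)*(8/7 + L) = 3*L*(8/7 + L))
y = -387900/7 (y = -1293*6*(8 + 7*6)/7 = -1293*6*(8 + 42)/7 = -1293*6*50/7 = -431*900/7 = -387900/7 ≈ -55414.)
y - 1*(-17318) = -387900/7 - 1*(-17318) = -387900/7 + 17318 = -266674/7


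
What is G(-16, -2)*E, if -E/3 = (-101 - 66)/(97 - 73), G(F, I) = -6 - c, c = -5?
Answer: -167/8 ≈ -20.875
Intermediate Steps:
G(F, I) = -1 (G(F, I) = -6 - 1*(-5) = -6 + 5 = -1)
E = 167/8 (E = -3*(-101 - 66)/(97 - 73) = -(-501)/24 = -3*(-167/24) = 167/8 ≈ 20.875)
G(-16, -2)*E = -1*167/8 = -167/8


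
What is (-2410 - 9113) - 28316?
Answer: -39839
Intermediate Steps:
(-2410 - 9113) - 28316 = -11523 - 28316 = -39839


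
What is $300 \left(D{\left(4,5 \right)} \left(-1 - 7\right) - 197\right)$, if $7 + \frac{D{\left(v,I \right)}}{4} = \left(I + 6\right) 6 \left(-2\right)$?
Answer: $1275300$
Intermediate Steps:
$D{\left(v,I \right)} = -316 - 48 I$ ($D{\left(v,I \right)} = -28 + 4 \left(I + 6\right) 6 \left(-2\right) = -28 + 4 \left(6 + I\right) 6 \left(-2\right) = -28 + 4 \left(36 + 6 I\right) \left(-2\right) = -28 + 4 \left(-72 - 12 I\right) = -28 - \left(288 + 48 I\right) = -316 - 48 I$)
$300 \left(D{\left(4,5 \right)} \left(-1 - 7\right) - 197\right) = 300 \left(\left(-316 - 240\right) \left(-1 - 7\right) - 197\right) = 300 \left(\left(-316 - 240\right) \left(-8\right) - 197\right) = 300 \left(\left(-556\right) \left(-8\right) - 197\right) = 300 \left(4448 - 197\right) = 300 \cdot 4251 = 1275300$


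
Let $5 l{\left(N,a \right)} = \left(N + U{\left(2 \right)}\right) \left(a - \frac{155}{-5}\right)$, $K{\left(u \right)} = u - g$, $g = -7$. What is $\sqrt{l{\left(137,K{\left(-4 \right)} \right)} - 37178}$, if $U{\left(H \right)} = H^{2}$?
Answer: $\frac{2 i \sqrt{226370}}{5} \approx 190.31 i$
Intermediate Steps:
$K{\left(u \right)} = 7 + u$ ($K{\left(u \right)} = u - -7 = u + 7 = 7 + u$)
$l{\left(N,a \right)} = \frac{\left(4 + N\right) \left(31 + a\right)}{5}$ ($l{\left(N,a \right)} = \frac{\left(N + 2^{2}\right) \left(a - \frac{155}{-5}\right)}{5} = \frac{\left(N + 4\right) \left(a - -31\right)}{5} = \frac{\left(4 + N\right) \left(a + 31\right)}{5} = \frac{\left(4 + N\right) \left(31 + a\right)}{5}$)
$\sqrt{l{\left(137,K{\left(-4 \right)} \right)} - 37178} = \sqrt{\left(\frac{124}{5} + \frac{4 \left(7 - 4\right)}{5} + \frac{31}{5} \cdot 137 + \frac{1}{5} \cdot 137 \left(7 - 4\right)\right) - 37178} = \sqrt{\left(\frac{124}{5} + \frac{4}{5} \cdot 3 + \frac{4247}{5} + \frac{1}{5} \cdot 137 \cdot 3\right) - 37178} = \sqrt{\left(\frac{124}{5} + \frac{12}{5} + \frac{4247}{5} + \frac{411}{5}\right) - 37178} = \sqrt{\frac{4794}{5} - 37178} = \sqrt{- \frac{181096}{5}} = \frac{2 i \sqrt{226370}}{5}$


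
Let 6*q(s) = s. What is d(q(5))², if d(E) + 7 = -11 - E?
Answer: 12769/36 ≈ 354.69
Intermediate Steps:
q(s) = s/6
d(E) = -18 - E (d(E) = -7 + (-11 - E) = -18 - E)
d(q(5))² = (-18 - 5/6)² = (-18 - 1*⅚)² = (-18 - ⅚)² = (-113/6)² = 12769/36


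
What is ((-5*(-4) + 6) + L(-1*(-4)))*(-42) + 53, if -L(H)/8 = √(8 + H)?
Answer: -1039 + 672*√3 ≈ 124.94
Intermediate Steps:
L(H) = -8*√(8 + H)
((-5*(-4) + 6) + L(-1*(-4)))*(-42) + 53 = ((-5*(-4) + 6) - 8*√(8 - 1*(-4)))*(-42) + 53 = ((20 + 6) - 8*√(8 + 4))*(-42) + 53 = (26 - 16*√3)*(-42) + 53 = (-1092 + 672*√3) + 53 = -1039 + 672*√3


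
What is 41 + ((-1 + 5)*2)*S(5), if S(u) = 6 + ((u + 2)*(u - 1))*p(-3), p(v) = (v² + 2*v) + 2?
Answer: 1209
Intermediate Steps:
p(v) = 2 + v² + 2*v
S(u) = 6 + 5*(-1 + u)*(2 + u) (S(u) = 6 + ((u + 2)*(u - 1))*(2 + (-3)² + 2*(-3)) = 6 + ((2 + u)*(-1 + u))*(2 + 9 - 6) = 6 + ((-1 + u)*(2 + u))*5 = 6 + 5*(-1 + u)*(2 + u))
41 + ((-1 + 5)*2)*S(5) = 41 + ((-1 + 5)*2)*(-4 + 5*5 + 5*5²) = 41 + (4*2)*(-4 + 25 + 5*25) = 41 + 8*(-4 + 25 + 125) = 41 + 8*146 = 41 + 1168 = 1209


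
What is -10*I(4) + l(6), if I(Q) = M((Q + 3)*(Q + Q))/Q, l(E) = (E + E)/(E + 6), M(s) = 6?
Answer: -14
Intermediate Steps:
l(E) = 2*E/(6 + E) (l(E) = (2*E)/(6 + E) = 2*E/(6 + E))
I(Q) = 6/Q
-10*I(4) + l(6) = -60/4 + 2*6/(6 + 6) = -60/4 + 2*6/12 = -10*3/2 + 2*6*(1/12) = -15 + 1 = -14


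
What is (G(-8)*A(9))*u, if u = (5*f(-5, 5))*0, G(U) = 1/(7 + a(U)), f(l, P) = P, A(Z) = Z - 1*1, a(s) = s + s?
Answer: 0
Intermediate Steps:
a(s) = 2*s
A(Z) = -1 + Z (A(Z) = Z - 1 = -1 + Z)
G(U) = 1/(7 + 2*U)
u = 0 (u = (5*5)*0 = 25*0 = 0)
(G(-8)*A(9))*u = ((-1 + 9)/(7 + 2*(-8)))*0 = (8/(7 - 16))*0 = (8/(-9))*0 = -1/9*8*0 = -8/9*0 = 0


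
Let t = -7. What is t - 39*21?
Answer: -826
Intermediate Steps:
t - 39*21 = -7 - 39*21 = -7 - 819 = -826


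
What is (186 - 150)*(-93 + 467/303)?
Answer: -332544/101 ≈ -3292.5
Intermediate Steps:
(186 - 150)*(-93 + 467/303) = 36*(-93 + 467*(1/303)) = 36*(-93 + 467/303) = 36*(-27712/303) = -332544/101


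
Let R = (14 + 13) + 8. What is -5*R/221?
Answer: -175/221 ≈ -0.79185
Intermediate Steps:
R = 35 (R = 27 + 8 = 35)
-5*R/221 = -5*35/221 = -175*1/221 = -175/221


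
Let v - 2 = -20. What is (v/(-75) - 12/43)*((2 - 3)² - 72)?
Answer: 2982/1075 ≈ 2.7740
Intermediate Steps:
v = -18 (v = 2 - 20 = -18)
(v/(-75) - 12/43)*((2 - 3)² - 72) = (-18/(-75) - 12/43)*((2 - 3)² - 72) = (-18*(-1/75) - 12*1/43)*((-1)² - 72) = (6/25 - 12/43)*(1 - 72) = -42/1075*(-71) = 2982/1075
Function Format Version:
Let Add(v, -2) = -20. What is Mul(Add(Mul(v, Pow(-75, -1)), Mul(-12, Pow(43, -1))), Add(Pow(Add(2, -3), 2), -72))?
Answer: Rational(2982, 1075) ≈ 2.7740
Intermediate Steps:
v = -18 (v = Add(2, -20) = -18)
Mul(Add(Mul(v, Pow(-75, -1)), Mul(-12, Pow(43, -1))), Add(Pow(Add(2, -3), 2), -72)) = Mul(Add(Mul(-18, Pow(-75, -1)), Mul(-12, Pow(43, -1))), Add(Pow(Add(2, -3), 2), -72)) = Mul(Add(Mul(-18, Rational(-1, 75)), Mul(-12, Rational(1, 43))), Add(Pow(-1, 2), -72)) = Mul(Add(Rational(6, 25), Rational(-12, 43)), Add(1, -72)) = Mul(Rational(-42, 1075), -71) = Rational(2982, 1075)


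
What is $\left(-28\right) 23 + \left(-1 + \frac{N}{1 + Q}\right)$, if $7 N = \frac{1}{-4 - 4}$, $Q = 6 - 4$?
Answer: $- \frac{108361}{168} \approx -645.01$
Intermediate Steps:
$Q = 2$
$N = - \frac{1}{56}$ ($N = \frac{1}{7 \left(-4 - 4\right)} = \frac{1}{7 \left(-8\right)} = \frac{1}{7} \left(- \frac{1}{8}\right) = - \frac{1}{56} \approx -0.017857$)
$\left(-28\right) 23 + \left(-1 + \frac{N}{1 + Q}\right) = \left(-28\right) 23 - \left(1 - \frac{1}{1 + 2} \left(- \frac{1}{56}\right)\right) = -644 - \left(1 - \frac{1}{3} \left(- \frac{1}{56}\right)\right) = -644 + \left(-1 + \frac{1}{3} \left(- \frac{1}{56}\right)\right) = -644 - \frac{169}{168} = - \frac{108361}{168}$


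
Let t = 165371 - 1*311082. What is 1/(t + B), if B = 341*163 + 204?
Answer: -1/89924 ≈ -1.1121e-5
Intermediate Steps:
t = -145711 (t = 165371 - 311082 = -145711)
B = 55787 (B = 55583 + 204 = 55787)
1/(t + B) = 1/(-145711 + 55787) = 1/(-89924) = -1/89924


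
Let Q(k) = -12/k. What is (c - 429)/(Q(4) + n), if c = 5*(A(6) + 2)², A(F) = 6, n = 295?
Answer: -109/292 ≈ -0.37329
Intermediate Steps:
c = 320 (c = 5*(6 + 2)² = 5*8² = 5*64 = 320)
(c - 429)/(Q(4) + n) = (320 - 429)/(-12/4 + 295) = -109/(-12*¼ + 295) = -109/(-3 + 295) = -109/292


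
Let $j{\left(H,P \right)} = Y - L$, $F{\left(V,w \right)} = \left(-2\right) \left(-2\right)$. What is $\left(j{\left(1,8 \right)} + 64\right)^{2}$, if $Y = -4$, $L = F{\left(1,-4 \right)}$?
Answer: $3136$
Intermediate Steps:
$F{\left(V,w \right)} = 4$
$L = 4$
$j{\left(H,P \right)} = -8$ ($j{\left(H,P \right)} = -4 - 4 = -8$)
$\left(j{\left(1,8 \right)} + 64\right)^{2} = \left(-8 + 64\right)^{2} = 56^{2} = 3136$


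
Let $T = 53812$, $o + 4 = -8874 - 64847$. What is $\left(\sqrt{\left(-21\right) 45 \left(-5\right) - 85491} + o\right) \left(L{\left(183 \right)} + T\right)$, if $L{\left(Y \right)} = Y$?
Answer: $-3980781375 + 161985 i \sqrt{8974} \approx -3.9808 \cdot 10^{9} + 1.5345 \cdot 10^{7} i$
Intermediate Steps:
$o = -73725$ ($o = -4 - 73721 = -73725$)
$\left(\sqrt{\left(-21\right) 45 \left(-5\right) - 85491} + o\right) \left(L{\left(183 \right)} + T\right) = \left(\sqrt{\left(-21\right) 45 \left(-5\right) - 85491} - 73725\right) \left(183 + 53812\right) = \left(\sqrt{\left(-945\right) \left(-5\right) - 85491} - 73725\right) 53995 = \left(\sqrt{4725 - 85491} - 73725\right) 53995 = \left(\sqrt{-80766} - 73725\right) 53995 = \left(3 i \sqrt{8974} - 73725\right) 53995 = \left(-73725 + 3 i \sqrt{8974}\right) 53995 = -3980781375 + 161985 i \sqrt{8974}$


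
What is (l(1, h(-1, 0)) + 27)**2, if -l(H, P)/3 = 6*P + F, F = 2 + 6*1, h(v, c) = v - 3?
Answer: 5625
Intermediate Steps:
h(v, c) = -3 + v
F = 8 (F = 2 + 6 = 8)
l(H, P) = -24 - 18*P (l(H, P) = -3*(6*P + 8) = -3*(8 + 6*P) = -24 - 18*P)
(l(1, h(-1, 0)) + 27)**2 = ((-24 - 18*(-3 - 1)) + 27)**2 = ((-24 - 18*(-4)) + 27)**2 = ((-24 + 72) + 27)**2 = (48 + 27)**2 = 75**2 = 5625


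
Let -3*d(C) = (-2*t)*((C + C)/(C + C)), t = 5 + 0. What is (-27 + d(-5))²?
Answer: 5041/9 ≈ 560.11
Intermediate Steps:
t = 5
d(C) = 10/3 (d(C) = -(-2*5)*(C + C)/(C + C)/3 = -(-10)*(2*C)/((2*C))/3 = -(-10)*(2*C)*(1/(2*C))/3 = -(-10)/3 = -⅓*(-10) = 10/3)
(-27 + d(-5))² = (-27 + 10/3)² = (-71/3)² = 5041/9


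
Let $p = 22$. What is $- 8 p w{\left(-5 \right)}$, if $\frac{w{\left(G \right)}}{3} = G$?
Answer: $2640$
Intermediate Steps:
$w{\left(G \right)} = 3 G$
$- 8 p w{\left(-5 \right)} = \left(-8\right) 22 \cdot 3 \left(-5\right) = \left(-176\right) \left(-15\right) = 2640$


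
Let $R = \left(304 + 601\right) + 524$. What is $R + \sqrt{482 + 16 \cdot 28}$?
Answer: $1429 + \sqrt{930} \approx 1459.5$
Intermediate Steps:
$R = 1429$ ($R = 905 + 524 = 1429$)
$R + \sqrt{482 + 16 \cdot 28} = 1429 + \sqrt{482 + 16 \cdot 28} = 1429 + \sqrt{482 + 448} = 1429 + \sqrt{930}$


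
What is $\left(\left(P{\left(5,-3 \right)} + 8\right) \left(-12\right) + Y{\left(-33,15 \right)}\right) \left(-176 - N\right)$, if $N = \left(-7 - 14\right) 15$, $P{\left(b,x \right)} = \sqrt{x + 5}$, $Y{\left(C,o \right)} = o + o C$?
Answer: $-80064 - 1668 \sqrt{2} \approx -82423.0$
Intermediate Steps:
$Y{\left(C,o \right)} = o + C o$
$P{\left(b,x \right)} = \sqrt{5 + x}$
$N = -315$ ($N = \left(-21\right) 15 = -315$)
$\left(\left(P{\left(5,-3 \right)} + 8\right) \left(-12\right) + Y{\left(-33,15 \right)}\right) \left(-176 - N\right) = \left(\left(\sqrt{5 - 3} + 8\right) \left(-12\right) + 15 \left(1 - 33\right)\right) \left(-176 - -315\right) = \left(\left(\sqrt{2} + 8\right) \left(-12\right) + 15 \left(-32\right)\right) \left(-176 + 315\right) = \left(\left(8 + \sqrt{2}\right) \left(-12\right) - 480\right) 139 = \left(\left(-96 - 12 \sqrt{2}\right) - 480\right) 139 = \left(-576 - 12 \sqrt{2}\right) 139 = -80064 - 1668 \sqrt{2}$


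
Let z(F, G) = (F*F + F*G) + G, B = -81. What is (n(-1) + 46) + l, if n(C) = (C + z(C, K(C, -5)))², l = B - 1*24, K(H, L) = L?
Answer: -59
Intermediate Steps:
l = -105 (l = -81 - 1*24 = -81 - 24 = -105)
z(F, G) = G + F² + F*G (z(F, G) = (F² + F*G) + G = G + F² + F*G)
n(C) = (-5 + C² - 4*C)² (n(C) = (C + (-5 + C² + C*(-5)))² = (C + (-5 + C² - 5*C))² = (-5 + C² - 4*C)²)
(n(-1) + 46) + l = ((-5 + (-1)² - 4*(-1))² + 46) - 105 = ((-5 + 1 + 4)² + 46) - 105 = (0² + 46) - 105 = (0 + 46) - 105 = 46 - 105 = -59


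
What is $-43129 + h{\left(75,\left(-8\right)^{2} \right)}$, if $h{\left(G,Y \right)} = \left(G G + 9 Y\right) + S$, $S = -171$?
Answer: $-37099$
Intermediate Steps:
$h{\left(G,Y \right)} = -171 + G^{2} + 9 Y$ ($h{\left(G,Y \right)} = \left(G G + 9 Y\right) - 171 = \left(G^{2} + 9 Y\right) - 171 = -171 + G^{2} + 9 Y$)
$-43129 + h{\left(75,\left(-8\right)^{2} \right)} = -43129 + \left(-171 + 75^{2} + 9 \left(-8\right)^{2}\right) = -43129 + \left(-171 + 5625 + 9 \cdot 64\right) = -43129 + \left(-171 + 5625 + 576\right) = -43129 + 6030 = -37099$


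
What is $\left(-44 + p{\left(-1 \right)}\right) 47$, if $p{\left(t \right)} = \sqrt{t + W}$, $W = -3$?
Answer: $-2068 + 94 i \approx -2068.0 + 94.0 i$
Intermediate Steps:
$p{\left(t \right)} = \sqrt{-3 + t}$ ($p{\left(t \right)} = \sqrt{t - 3} = \sqrt{-3 + t}$)
$\left(-44 + p{\left(-1 \right)}\right) 47 = \left(-44 + \sqrt{-3 - 1}\right) 47 = \left(-44 + \sqrt{-4}\right) 47 = \left(-44 + 2 i\right) 47 = -2068 + 94 i$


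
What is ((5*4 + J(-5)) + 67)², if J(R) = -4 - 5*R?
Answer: 11664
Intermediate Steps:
((5*4 + J(-5)) + 67)² = ((5*4 + (-4 - 5*(-5))) + 67)² = ((20 + (-4 + 25)) + 67)² = ((20 + 21) + 67)² = (41 + 67)² = 108² = 11664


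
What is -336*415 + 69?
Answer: -139371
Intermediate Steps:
-336*415 + 69 = -139440 + 69 = -139371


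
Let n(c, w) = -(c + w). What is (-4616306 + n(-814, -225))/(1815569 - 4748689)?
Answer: 4615267/2933120 ≈ 1.5735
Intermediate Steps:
n(c, w) = -c - w
(-4616306 + n(-814, -225))/(1815569 - 4748689) = (-4616306 + (-1*(-814) - 1*(-225)))/(1815569 - 4748689) = (-4616306 + (814 + 225))/(-2933120) = (-4616306 + 1039)*(-1/2933120) = -4615267*(-1/2933120) = 4615267/2933120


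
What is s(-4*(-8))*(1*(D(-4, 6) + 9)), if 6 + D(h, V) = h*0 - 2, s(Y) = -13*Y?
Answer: -416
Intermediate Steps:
D(h, V) = -8 (D(h, V) = -6 + (h*0 - 2) = -6 + (0 - 2) = -6 - 2 = -8)
s(-4*(-8))*(1*(D(-4, 6) + 9)) = (-(-52)*(-8))*(1*(-8 + 9)) = (-13*32)*(1*1) = -416*1 = -416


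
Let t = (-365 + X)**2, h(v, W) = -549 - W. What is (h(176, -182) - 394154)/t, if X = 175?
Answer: -394521/36100 ≈ -10.929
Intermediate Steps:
t = 36100 (t = (-365 + 175)**2 = (-190)**2 = 36100)
(h(176, -182) - 394154)/t = ((-549 - 1*(-182)) - 394154)/36100 = ((-549 + 182) - 394154)*(1/36100) = (-367 - 394154)*(1/36100) = -394521*1/36100 = -394521/36100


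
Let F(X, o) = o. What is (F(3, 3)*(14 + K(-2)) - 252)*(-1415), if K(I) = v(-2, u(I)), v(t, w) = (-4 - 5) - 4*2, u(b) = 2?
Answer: 369315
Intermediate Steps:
v(t, w) = -17 (v(t, w) = -9 - 8 = -17)
K(I) = -17
(F(3, 3)*(14 + K(-2)) - 252)*(-1415) = (3*(14 - 17) - 252)*(-1415) = (3*(-3) - 252)*(-1415) = (-9 - 252)*(-1415) = -261*(-1415) = 369315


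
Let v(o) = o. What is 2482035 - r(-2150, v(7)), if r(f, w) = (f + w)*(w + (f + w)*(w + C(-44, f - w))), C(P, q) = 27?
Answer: -153646230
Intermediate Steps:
r(f, w) = (f + w)*(w + (27 + w)*(f + w)) (r(f, w) = (f + w)*(w + (f + w)*(w + 27)) = (f + w)*(w + (f + w)*(27 + w)) = (f + w)*(w + (27 + w)*(f + w)))
2482035 - r(-2150, v(7)) = 2482035 - (7³ + 27*(-2150)² + 28*7² + 7*(-2150)² + 2*(-2150)*7² + 55*(-2150)*7) = 2482035 - (343 + 27*4622500 + 28*49 + 7*4622500 + 2*(-2150)*49 - 827750) = 2482035 - (343 + 124807500 + 1372 + 32357500 - 210700 - 827750) = 2482035 - 1*156128265 = 2482035 - 156128265 = -153646230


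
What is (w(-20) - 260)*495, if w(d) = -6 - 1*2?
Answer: -132660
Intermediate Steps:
w(d) = -8 (w(d) = -6 - 2 = -8)
(w(-20) - 260)*495 = (-8 - 260)*495 = -268*495 = -132660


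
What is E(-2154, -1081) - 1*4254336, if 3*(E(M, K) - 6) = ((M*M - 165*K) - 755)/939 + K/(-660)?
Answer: -2635518324127/619740 ≈ -4.2526e+6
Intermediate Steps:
E(M, K) = 16147/2817 - 36613*K/619740 + M²/2817 (E(M, K) = 6 + (((M*M - 165*K) - 755)/939 + K/(-660))/3 = 6 + (((M² - 165*K) - 755)*(1/939) + K*(-1/660))/3 = 6 + ((-755 + M² - 165*K)*(1/939) - K/660)/3 = 6 + ((-755/939 - 55*K/313 + M²/939) - K/660)/3 = 6 + (-755/939 - 36613*K/206580 + M²/939)/3 = 6 + (-755/2817 - 36613*K/619740 + M²/2817) = 16147/2817 - 36613*K/619740 + M²/2817)
E(-2154, -1081) - 1*4254336 = (16147/2817 - 36613/619740*(-1081) + (1/2817)*(-2154)²) - 1*4254336 = (16147/2817 + 39578653/619740 + (1/2817)*4639716) - 4254336 = (16147/2817 + 39578653/619740 + 515524/313) - 4254336 = 1063868513/619740 - 4254336 = -2635518324127/619740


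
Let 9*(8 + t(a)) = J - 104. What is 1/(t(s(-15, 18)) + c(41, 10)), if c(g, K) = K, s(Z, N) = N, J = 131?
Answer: ⅕ ≈ 0.20000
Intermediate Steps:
t(a) = -5 (t(a) = -8 + (131 - 104)/9 = -8 + (⅑)*27 = -8 + 3 = -5)
1/(t(s(-15, 18)) + c(41, 10)) = 1/(-5 + 10) = 1/5 = ⅕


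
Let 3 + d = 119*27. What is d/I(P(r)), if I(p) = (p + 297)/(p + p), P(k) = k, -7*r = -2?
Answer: 12840/2081 ≈ 6.1701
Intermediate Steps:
r = 2/7 (r = -⅐*(-2) = 2/7 ≈ 0.28571)
I(p) = (297 + p)/(2*p) (I(p) = (297 + p)/((2*p)) = (297 + p)*(1/(2*p)) = (297 + p)/(2*p))
d = 3210 (d = -3 + 119*27 = -3 + 3213 = 3210)
d/I(P(r)) = 3210/(((297 + 2/7)/(2*(2/7)))) = 3210/(((½)*(7/2)*(2081/7))) = 3210/(2081/4) = 3210*(4/2081) = 12840/2081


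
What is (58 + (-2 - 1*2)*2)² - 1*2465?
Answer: 35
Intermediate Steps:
(58 + (-2 - 1*2)*2)² - 1*2465 = (58 + (-2 - 2)*2)² - 2465 = (58 - 4*2)² - 2465 = (58 - 8)² - 2465 = 50² - 2465 = 2500 - 2465 = 35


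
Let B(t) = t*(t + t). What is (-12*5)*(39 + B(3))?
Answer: -3420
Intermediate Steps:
B(t) = 2*t² (B(t) = t*(2*t) = 2*t²)
(-12*5)*(39 + B(3)) = (-12*5)*(39 + 2*3²) = -60*(39 + 2*9) = -60*(39 + 18) = -60*57 = -3420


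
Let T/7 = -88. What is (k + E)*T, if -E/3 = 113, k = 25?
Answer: 193424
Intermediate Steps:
T = -616 (T = 7*(-88) = -616)
E = -339 (E = -3*113 = -339)
(k + E)*T = (25 - 339)*(-616) = -314*(-616) = 193424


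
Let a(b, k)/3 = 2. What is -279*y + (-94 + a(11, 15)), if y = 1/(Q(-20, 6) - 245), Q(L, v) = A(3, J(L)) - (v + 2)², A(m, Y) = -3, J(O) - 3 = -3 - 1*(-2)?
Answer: -9059/104 ≈ -87.106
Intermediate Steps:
J(O) = 2 (J(O) = 3 + (-3 - 1*(-2)) = 3 + (-3 + 2) = 3 - 1 = 2)
a(b, k) = 6 (a(b, k) = 3*2 = 6)
Q(L, v) = -3 - (2 + v)² (Q(L, v) = -3 - (v + 2)² = -3 - (2 + v)²)
y = -1/312 (y = 1/((-3 - (2 + 6)²) - 245) = 1/((-3 - 1*8²) - 245) = 1/((-3 - 1*64) - 245) = 1/((-3 - 64) - 245) = 1/(-67 - 245) = 1/(-312) = -1/312 ≈ -0.0032051)
-279*y + (-94 + a(11, 15)) = -279*(-1/312) + (-94 + 6) = 93/104 - 88 = -9059/104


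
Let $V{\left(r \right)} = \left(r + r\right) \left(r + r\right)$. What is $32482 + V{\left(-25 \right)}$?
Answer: $34982$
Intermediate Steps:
$V{\left(r \right)} = 4 r^{2}$ ($V{\left(r \right)} = 2 r 2 r = 4 r^{2}$)
$32482 + V{\left(-25 \right)} = 32482 + 4 \left(-25\right)^{2} = 32482 + 4 \cdot 625 = 32482 + 2500 = 34982$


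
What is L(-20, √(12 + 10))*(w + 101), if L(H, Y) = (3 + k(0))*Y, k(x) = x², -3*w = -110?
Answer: 413*√22 ≈ 1937.1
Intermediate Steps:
w = 110/3 (w = -⅓*(-110) = 110/3 ≈ 36.667)
L(H, Y) = 3*Y (L(H, Y) = (3 + 0²)*Y = (3 + 0)*Y = 3*Y)
L(-20, √(12 + 10))*(w + 101) = (3*√(12 + 10))*(110/3 + 101) = (3*√22)*(413/3) = 413*√22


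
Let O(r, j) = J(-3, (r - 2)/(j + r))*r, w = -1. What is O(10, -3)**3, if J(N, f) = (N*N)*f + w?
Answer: 274625000/343 ≈ 8.0066e+5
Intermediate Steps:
J(N, f) = -1 + f*N**2 (J(N, f) = (N*N)*f - 1 = N**2*f - 1 = f*N**2 - 1 = -1 + f*N**2)
O(r, j) = r*(-1 + 9*(-2 + r)/(j + r)) (O(r, j) = (-1 + ((r - 2)/(j + r))*(-3)**2)*r = (-1 + ((-2 + r)/(j + r))*9)*r = (-1 + 9*(-2 + r)/(j + r))*r = r*(-1 + 9*(-2 + r)/(j + r)))
O(10, -3)**3 = (10*(-18 - 1*(-3) + 8*10)/(-3 + 10))**3 = (10*(-18 + 3 + 80)/7)**3 = (10*(1/7)*65)**3 = (650/7)**3 = 274625000/343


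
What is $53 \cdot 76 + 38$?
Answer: $4066$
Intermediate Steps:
$53 \cdot 76 + 38 = 4028 + 38 = 4066$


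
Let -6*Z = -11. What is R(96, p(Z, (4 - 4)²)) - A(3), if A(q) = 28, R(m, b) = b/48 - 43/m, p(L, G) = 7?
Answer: -2717/96 ≈ -28.302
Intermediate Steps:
Z = 11/6 (Z = -⅙*(-11) = 11/6 ≈ 1.8333)
R(m, b) = -43/m + b/48 (R(m, b) = b*(1/48) - 43/m = b/48 - 43/m = -43/m + b/48)
R(96, p(Z, (4 - 4)²)) - A(3) = (-43/96 + (1/48)*7) - 1*28 = (-43*1/96 + 7/48) - 28 = (-43/96 + 7/48) - 28 = -29/96 - 28 = -2717/96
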